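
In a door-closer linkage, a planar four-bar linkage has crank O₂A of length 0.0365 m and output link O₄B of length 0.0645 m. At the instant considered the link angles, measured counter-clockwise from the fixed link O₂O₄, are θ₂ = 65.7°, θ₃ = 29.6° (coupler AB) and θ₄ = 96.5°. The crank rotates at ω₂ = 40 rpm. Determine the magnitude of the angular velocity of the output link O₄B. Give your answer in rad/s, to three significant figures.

1.52

ω₂ = 4.189 rad/s (from 40 rpm).
Differentiating the loop-closure r₂e^{iθ₂}+r₃e^{iθ₃}=r₁+r₄e^{iθ₄} gives r₂ω₂e^{iθ₂}+r₃ω₃e^{iθ₃}=r₄ω₄e^{iθ₄}.
Eliminating the other unknown: ω₄ = r₂ω₂ sin(θ₂−θ₃) / [r₄ sin(θ₄−θ₃)].
Numerator sine = +0.58920; denominator sine = +0.91982.
Result = 0.0365·4.189·(+0.58920) / (0.0645·(+0.91982)) = +1.5184 rad/s; magnitude 1.5184 rad/s.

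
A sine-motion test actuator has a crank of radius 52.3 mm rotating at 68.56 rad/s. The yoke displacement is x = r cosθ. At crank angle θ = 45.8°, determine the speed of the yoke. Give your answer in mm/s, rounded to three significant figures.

ω = 68.56 rad/s
x = r cosθ ⇒ ẋ = −rω sinθ.
|v| = rω|sinθ| = 0.0523·68.56·|sin 45.8°| = 2.5706 m/s = 2570.6 mm/s.

2570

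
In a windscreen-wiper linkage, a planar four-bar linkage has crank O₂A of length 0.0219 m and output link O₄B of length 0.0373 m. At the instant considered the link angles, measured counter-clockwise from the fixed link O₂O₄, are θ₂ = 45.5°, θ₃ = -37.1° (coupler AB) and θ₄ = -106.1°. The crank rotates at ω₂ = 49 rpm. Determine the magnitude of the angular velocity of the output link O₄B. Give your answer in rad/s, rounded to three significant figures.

ω₂ = 5.131 rad/s (from 49 rpm).
Differentiating the loop-closure r₂e^{iθ₂}+r₃e^{iθ₃}=r₁+r₄e^{iθ₄} gives r₂ω₂e^{iθ₂}+r₃ω₃e^{iθ₃}=r₄ω₄e^{iθ₄}.
Eliminating the other unknown: ω₄ = r₂ω₂ sin(θ₂−θ₃) / [r₄ sin(θ₄−θ₃)].
Numerator sine = +0.99167; denominator sine = -0.93358.
Result = 0.0219·5.131·(+0.99167) / (0.0373·(-0.93358)) = -3.2002 rad/s; magnitude 3.2002 rad/s.

3.20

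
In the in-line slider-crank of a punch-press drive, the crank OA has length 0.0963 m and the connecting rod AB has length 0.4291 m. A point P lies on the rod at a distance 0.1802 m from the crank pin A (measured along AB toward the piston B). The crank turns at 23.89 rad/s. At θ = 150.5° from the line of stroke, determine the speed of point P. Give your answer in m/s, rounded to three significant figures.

1.56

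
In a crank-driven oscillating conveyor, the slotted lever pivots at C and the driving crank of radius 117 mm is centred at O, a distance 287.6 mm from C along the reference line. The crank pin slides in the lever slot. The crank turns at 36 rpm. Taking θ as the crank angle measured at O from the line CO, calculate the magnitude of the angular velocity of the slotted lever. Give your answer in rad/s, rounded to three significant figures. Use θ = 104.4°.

0.252

ω = 3.77 rad/s (from 36 rpm).
Crank pin A relative to C: A = (d + r cosθ, r sinθ); lever angle φ = atan2(r sinθ, d + r cosθ).
Differentiating tanφ: φ̇ = rω(d cosθ + r)/(d² + r² + 2dr cosθ).
d² + r² + 2dr cosθ = |CA|² = 0.0796663 m²;  d cosθ + r = +0.045477 m.
|ω_lever| = |0.117·3.77·+0.045477| / 0.0796663 = 0.25179 rad/s.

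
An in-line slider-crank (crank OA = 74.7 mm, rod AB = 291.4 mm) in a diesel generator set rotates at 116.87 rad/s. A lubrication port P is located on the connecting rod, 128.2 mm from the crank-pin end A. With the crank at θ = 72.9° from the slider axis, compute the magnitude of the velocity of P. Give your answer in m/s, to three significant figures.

ω = 116.9 rad/s.  Crank-pin speed |V_A| = rω = 8.7302 m/s, perpendicular to OA.
Rod angle: sinφ = −(r/L) sinθ ⇒ φ = -14.183°; ω_rod = −rω cosθ/√(L²−r²sin²θ) = -9.0863 rad/s.
V_P = V_A + ω_rod × AP, with AP = 0.1282 m along the rod.
Components: V_Px = −rω sinθ − a·ω_rod·sinφ = -8.6297 m/s;  V_Py = rω cosθ + a·ω_rod·cosφ = +1.4377 m/s.
|V_P| = √(V_Px² + V_Py²) = 8.7486 m/s.

8.75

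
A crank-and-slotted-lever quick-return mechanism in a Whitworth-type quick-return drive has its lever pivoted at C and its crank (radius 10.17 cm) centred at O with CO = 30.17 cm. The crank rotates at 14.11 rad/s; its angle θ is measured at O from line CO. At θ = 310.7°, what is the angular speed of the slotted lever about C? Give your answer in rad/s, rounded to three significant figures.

ω = 14.11 rad/s
Crank pin A relative to C: A = (d + r cosθ, r sinθ); lever angle φ = atan2(r sinθ, d + r cosθ).
Differentiating tanφ: φ̇ = rω(d cosθ + r)/(d² + r² + 2dr cosθ).
d² + r² + 2dr cosθ = |CA|² = 0.141382 m²;  d cosθ + r = +0.29844 m.
|ω_lever| = |0.1017·14.11·+0.29844| / 0.141382 = 3.0291 rad/s.

3.03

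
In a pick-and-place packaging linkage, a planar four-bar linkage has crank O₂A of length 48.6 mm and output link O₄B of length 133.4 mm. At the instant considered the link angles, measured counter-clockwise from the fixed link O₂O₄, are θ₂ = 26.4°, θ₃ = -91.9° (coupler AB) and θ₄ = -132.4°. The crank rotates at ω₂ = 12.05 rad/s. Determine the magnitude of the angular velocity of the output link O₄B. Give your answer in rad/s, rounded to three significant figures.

5.95

ω₂ = 12.05 rad/s
Differentiating the loop-closure r₂e^{iθ₂}+r₃e^{iθ₃}=r₁+r₄e^{iθ₄} gives r₂ω₂e^{iθ₂}+r₃ω₃e^{iθ₃}=r₄ω₄e^{iθ₄}.
Eliminating the other unknown: ω₄ = r₂ω₂ sin(θ₂−θ₃) / [r₄ sin(θ₄−θ₃)].
Numerator sine = +0.88048; denominator sine = -0.64945.
Result = 0.0486·12.05·(+0.88048) / (0.1334·(-0.64945)) = -5.9517 rad/s; magnitude 5.9517 rad/s.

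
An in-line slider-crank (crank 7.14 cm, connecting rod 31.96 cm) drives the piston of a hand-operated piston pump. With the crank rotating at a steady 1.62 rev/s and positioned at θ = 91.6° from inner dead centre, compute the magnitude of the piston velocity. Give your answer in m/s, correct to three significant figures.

0.722

ω = 2π·1.62 = 10.18 rad/s
For an in-line slider-crank, x = r cosθ + √(L² − r² sin²θ), so v = −rω sinθ·[1 + r cosθ/√(L² − r² sin²θ)].
With r = 0.0714 m, L = 0.3196 m, θ = 91.6°: √(L² − r² sin²θ) = 0.31153 m.
v = −0.0714·10.18·0.99961·[1 + 0.0714·-0.02792/0.31153] = -0.72183 m/s.
|v| = 0.72183 m/s.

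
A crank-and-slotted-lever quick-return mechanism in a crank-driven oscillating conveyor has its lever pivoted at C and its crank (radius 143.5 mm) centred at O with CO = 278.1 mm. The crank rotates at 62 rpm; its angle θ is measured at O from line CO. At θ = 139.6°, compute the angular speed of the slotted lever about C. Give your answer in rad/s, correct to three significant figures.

1.71

ω = 6.493 rad/s (from 62 rpm).
Crank pin A relative to C: A = (d + r cosθ, r sinθ); lever angle φ = atan2(r sinθ, d + r cosθ).
Differentiating tanφ: φ̇ = rω(d cosθ + r)/(d² + r² + 2dr cosθ).
d² + r² + 2dr cosθ = |CA|² = 0.0371499 m²;  d cosθ + r = -0.068284 m.
|ω_lever| = |0.1435·6.493·-0.068284| / 0.0371499 = 1.7125 rad/s.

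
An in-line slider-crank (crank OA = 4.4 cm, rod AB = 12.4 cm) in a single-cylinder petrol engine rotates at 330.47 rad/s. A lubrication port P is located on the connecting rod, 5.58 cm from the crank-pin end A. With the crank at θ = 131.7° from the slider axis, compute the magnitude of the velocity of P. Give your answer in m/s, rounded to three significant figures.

11.0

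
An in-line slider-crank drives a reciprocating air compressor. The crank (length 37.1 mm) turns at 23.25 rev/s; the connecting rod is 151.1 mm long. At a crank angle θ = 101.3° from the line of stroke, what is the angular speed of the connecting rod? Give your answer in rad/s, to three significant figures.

ω = 146.1 rad/s (converted from 23.25 rev/s).
The rod makes angle φ with the slider axis where L sinφ = r sinθ; differentiating, L cosφ·φ̇ = r ω cosθ.
L cosφ = √(L² − r² sin²θ) = 0.14665 m.
|ω_rod| = r ω |cosθ| / √(L² − r² sin²θ) = 0.0371·146.1·0.19595/0.14665 = 7.2413 rad/s.

7.24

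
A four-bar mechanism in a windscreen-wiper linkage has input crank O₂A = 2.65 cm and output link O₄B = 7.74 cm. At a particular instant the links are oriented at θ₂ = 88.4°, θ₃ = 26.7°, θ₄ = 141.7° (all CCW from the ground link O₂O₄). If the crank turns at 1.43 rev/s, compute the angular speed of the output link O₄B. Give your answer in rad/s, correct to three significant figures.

ω₂ = 8.985 rad/s (from 1.43 rev/s).
Differentiating the loop-closure r₂e^{iθ₂}+r₃e^{iθ₃}=r₁+r₄e^{iθ₄} gives r₂ω₂e^{iθ₂}+r₃ω₃e^{iθ₃}=r₄ω₄e^{iθ₄}.
Eliminating the other unknown: ω₄ = r₂ω₂ sin(θ₂−θ₃) / [r₄ sin(θ₄−θ₃)].
Numerator sine = +0.88048; denominator sine = +0.90631.
Result = 0.0265·8.985·(+0.88048) / (0.0774·(+0.90631)) = +2.9886 rad/s; magnitude 2.9886 rad/s.

2.99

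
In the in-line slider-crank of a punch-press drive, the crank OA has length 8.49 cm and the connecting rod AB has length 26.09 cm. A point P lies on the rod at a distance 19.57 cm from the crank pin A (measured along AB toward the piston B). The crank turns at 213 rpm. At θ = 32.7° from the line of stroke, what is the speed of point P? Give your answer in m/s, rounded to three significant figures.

1.30

ω = 22.31 rad/s.  Crank-pin speed |V_A| = rω = 1.8937 m/s, perpendicular to OA.
Rod angle: sinφ = −(r/L) sinθ ⇒ φ = -10.125°; ω_rod = −rω cosθ/√(L²−r²sin²θ) = -6.2047 rad/s.
V_P = V_A + ω_rod × AP, with AP = 0.1957 m along the rod.
Components: V_Px = −rω sinθ − a·ω_rod·sinφ = -1.2365 m/s;  V_Py = rω cosθ + a·ω_rod·cosφ = +0.39824 m/s.
|V_P| = √(V_Px² + V_Py²) = 1.2991 m/s.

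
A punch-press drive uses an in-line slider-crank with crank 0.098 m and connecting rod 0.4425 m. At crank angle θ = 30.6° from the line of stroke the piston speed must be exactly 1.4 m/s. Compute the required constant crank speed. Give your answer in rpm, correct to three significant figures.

For an in-line slider-crank, |v_piston| = rω|sinθ|·[1 + r cosθ/√(L² − r² sin²θ)].
With r = 0.098 m, L = 0.4425 m, θ = 30.6°: the bracketed kinematic factor |dx/dθ| = 0.059457 m.
ω = v/|dx/dθ| = 1.4/0.059457 = 23.547 rad/s.
N = 60ω/(2π) = 224.85 rpm.

225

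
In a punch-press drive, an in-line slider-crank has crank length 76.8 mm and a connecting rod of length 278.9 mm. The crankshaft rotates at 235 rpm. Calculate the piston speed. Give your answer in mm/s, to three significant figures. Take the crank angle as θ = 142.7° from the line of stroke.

891

ω = 2π·235/60 = 24.61 rad/s
For an in-line slider-crank, x = r cosθ + √(L² − r² sin²θ), so v = −rω sinθ·[1 + r cosθ/√(L² − r² sin²θ)].
With r = 0.0768 m, L = 0.2789 m, θ = 142.7°: √(L² − r² sin²θ) = 0.27499 m.
v = −0.0768·24.61·0.60599·[1 + 0.0768·-0.79547/0.27499] = -0.89086 m/s.
|v| = 0.89086 m/s = 890.86 mm/s.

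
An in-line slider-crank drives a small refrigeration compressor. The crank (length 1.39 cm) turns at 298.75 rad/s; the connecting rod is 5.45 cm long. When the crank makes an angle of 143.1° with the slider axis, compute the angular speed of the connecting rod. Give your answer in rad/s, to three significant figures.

61.7

ω = 298.8 rad/s
The rod makes angle φ with the slider axis where L sinφ = r sinθ; differentiating, L cosφ·φ̇ = r ω cosθ.
L cosφ = √(L² − r² sin²θ) = 0.053857 m.
|ω_rod| = r ω |cosθ| / √(L² − r² sin²θ) = 0.0139·298.8·0.79968/0.053857 = 61.659 rad/s.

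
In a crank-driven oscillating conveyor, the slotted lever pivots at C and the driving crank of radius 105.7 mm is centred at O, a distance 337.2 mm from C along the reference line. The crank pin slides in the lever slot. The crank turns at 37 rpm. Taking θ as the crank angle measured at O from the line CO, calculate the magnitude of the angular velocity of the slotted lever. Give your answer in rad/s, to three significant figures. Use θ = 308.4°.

ω = 3.875 rad/s (from 37 rpm).
Crank pin A relative to C: A = (d + r cosθ, r sinθ); lever angle φ = atan2(r sinθ, d + r cosθ).
Differentiating tanφ: φ̇ = rω(d cosθ + r)/(d² + r² + 2dr cosθ).
d² + r² + 2dr cosθ = |CA|² = 0.169154 m²;  d cosθ + r = +0.31515 m.
|ω_lever| = |0.1057·3.875·+0.31515| / 0.169154 = 0.76303 rad/s.

0.763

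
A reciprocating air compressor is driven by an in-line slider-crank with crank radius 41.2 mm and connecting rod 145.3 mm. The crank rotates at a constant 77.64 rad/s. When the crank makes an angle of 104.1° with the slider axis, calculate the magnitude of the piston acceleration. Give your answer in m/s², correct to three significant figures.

125

ω = 77.64 rad/s
x(θ) = r cosθ + √(L² − r² sin²θ); with ω constant, a = ω²·d²x/dθ².
d²x/dθ² = −r cosθ − r²(cos2θ)/√u − r⁴ sin²2θ/(4u^{3/2}),  u = L² − r² sin²θ = 0.0195154 m².
Substituting r = 0.0412 m, L = 0.1453 m, θ = 104.1°: d²x/dθ² = +0.020687 m.
a = ω²·d²x/dθ² = (77.64)²·(+0.020687) = +124.7 m/s²;  |a| = 124.7 m/s².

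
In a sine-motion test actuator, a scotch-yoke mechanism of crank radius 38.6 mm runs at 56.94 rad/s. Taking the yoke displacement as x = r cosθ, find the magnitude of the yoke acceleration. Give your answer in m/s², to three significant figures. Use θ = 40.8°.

94.7

ω = 56.94 rad/s
x = r cosθ ⇒ ẍ = −rω² cosθ (ω constant).
|a| = rω²|cosθ| = 0.0386·(56.94)²·|cos 40.8°| = 94.736 m/s².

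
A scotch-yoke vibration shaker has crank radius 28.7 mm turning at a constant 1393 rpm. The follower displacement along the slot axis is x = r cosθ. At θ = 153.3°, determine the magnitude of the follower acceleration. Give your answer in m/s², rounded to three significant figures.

546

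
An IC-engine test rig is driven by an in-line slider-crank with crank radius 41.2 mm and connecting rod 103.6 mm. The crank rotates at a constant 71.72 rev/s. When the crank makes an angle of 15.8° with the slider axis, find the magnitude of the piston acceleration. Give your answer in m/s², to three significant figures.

ω = 2π·71.7 = 450.6 rad/s
x(θ) = r cosθ + √(L² − r² sin²θ); with ω constant, a = ω²·d²x/dθ².
d²x/dθ² = −r cosθ − r²(cos2θ)/√u − r⁴ sin²2θ/(4u^{3/2}),  u = L² − r² sin²θ = 0.0106071 m².
Substituting r = 0.0412 m, L = 0.1036 m, θ = 15.8°: d²x/dθ² = -0.053862 m.
a = ω²·d²x/dθ² = (450.6)²·(-0.053862) = -10938 m/s²;  |a| = 10938 m/s².

10900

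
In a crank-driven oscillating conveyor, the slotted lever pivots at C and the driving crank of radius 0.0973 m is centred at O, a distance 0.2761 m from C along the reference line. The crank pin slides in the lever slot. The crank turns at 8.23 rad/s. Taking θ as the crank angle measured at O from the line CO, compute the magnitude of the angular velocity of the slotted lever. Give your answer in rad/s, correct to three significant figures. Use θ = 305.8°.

1.77

ω = 8.23 rad/s
Crank pin A relative to C: A = (d + r cosθ, r sinθ); lever angle φ = atan2(r sinθ, d + r cosθ).
Differentiating tanφ: φ̇ = rω(d cosθ + r)/(d² + r² + 2dr cosθ).
d² + r² + 2dr cosθ = |CA|² = 0.117128 m²;  d cosθ + r = +0.25881 m.
|ω_lever| = |0.0973·8.23·+0.25881| / 0.117128 = 1.7694 rad/s.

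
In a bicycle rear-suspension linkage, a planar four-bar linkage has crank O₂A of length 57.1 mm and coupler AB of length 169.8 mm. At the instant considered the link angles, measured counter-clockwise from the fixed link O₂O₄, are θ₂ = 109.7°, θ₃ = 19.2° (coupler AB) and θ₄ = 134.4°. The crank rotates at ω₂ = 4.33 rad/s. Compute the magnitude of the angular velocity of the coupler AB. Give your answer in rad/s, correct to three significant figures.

0.672

ω₂ = 4.33 rad/s
Differentiating the loop-closure r₂e^{iθ₂}+r₃e^{iθ₃}=r₁+r₄e^{iθ₄} gives r₂ω₂e^{iθ₂}+r₃ω₃e^{iθ₃}=r₄ω₄e^{iθ₄}.
Eliminating the other unknown: ω₃ = r₂ω₂ sin(θ₄−θ₂) / [r₃ sin(θ₃−θ₄)].
Numerator sine = +0.41787; denominator sine = -0.90483.
Result = 0.0571·4.33·(+0.41787) / (0.1698·(-0.90483)) = -0.67245 rad/s; magnitude 0.67245 rad/s.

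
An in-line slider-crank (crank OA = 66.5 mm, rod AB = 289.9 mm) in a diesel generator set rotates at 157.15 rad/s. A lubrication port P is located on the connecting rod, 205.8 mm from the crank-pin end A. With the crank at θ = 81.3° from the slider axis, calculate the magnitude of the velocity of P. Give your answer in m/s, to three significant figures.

ω = 157.2 rad/s.  Crank-pin speed |V_A| = rω = 10.45 m/s, perpendicular to OA.
Rod angle: sinφ = −(r/L) sinθ ⇒ φ = -13.106°; ω_rod = −rω cosθ/√(L²−r²sin²θ) = -5.5986 rad/s.
V_P = V_A + ω_rod × AP, with AP = 0.2058 m along the rod.
Components: V_Px = −rω sinθ − a·ω_rod·sinφ = -10.591 m/s;  V_Py = rω cosθ + a·ω_rod·cosφ = +0.45857 m/s.
|V_P| = √(V_Px² + V_Py²) = 10.601 m/s.

10.6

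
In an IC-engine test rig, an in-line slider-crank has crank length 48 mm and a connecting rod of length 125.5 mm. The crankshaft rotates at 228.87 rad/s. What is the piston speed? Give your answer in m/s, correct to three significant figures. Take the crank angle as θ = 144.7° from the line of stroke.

ω = 228.9 rad/s
For an in-line slider-crank, x = r cosθ + √(L² − r² sin²θ), so v = −rω sinθ·[1 + r cosθ/√(L² − r² sin²θ)].
With r = 0.048 m, L = 0.1255 m, θ = 144.7°: √(L² − r² sin²θ) = 0.1224 m.
v = −0.048·228.9·0.57786·[1 + 0.048·-0.81614/0.1224] = -4.3164 m/s.
|v| = 4.3164 m/s.

4.32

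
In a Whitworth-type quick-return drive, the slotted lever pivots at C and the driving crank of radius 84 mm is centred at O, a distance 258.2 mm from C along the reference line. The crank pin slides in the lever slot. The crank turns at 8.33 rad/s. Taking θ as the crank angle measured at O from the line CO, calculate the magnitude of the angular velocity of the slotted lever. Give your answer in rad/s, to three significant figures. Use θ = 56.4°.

1.62

ω = 8.33 rad/s
Crank pin A relative to C: A = (d + r cosθ, r sinθ); lever angle φ = atan2(r sinθ, d + r cosθ).
Differentiating tanφ: φ̇ = rω(d cosθ + r)/(d² + r² + 2dr cosθ).
d² + r² + 2dr cosθ = |CA|² = 0.097728 m²;  d cosθ + r = +0.22689 m.
|ω_lever| = |0.084·8.33·+0.22689| / 0.097728 = 1.6245 rad/s.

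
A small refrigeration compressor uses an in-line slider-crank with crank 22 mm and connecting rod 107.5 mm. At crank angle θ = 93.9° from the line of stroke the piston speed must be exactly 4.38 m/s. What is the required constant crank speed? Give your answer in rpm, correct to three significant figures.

1930

For an in-line slider-crank, |v_piston| = rω|sinθ|·[1 + r cosθ/√(L² − r² sin²θ)].
With r = 0.022 m, L = 0.1075 m, θ = 93.9°: the bracketed kinematic factor |dx/dθ| = 0.021637 m.
ω = v/|dx/dθ| = 4.38/0.021637 = 202.43 rad/s.
N = 60ω/(2π) = 1933.1 rpm.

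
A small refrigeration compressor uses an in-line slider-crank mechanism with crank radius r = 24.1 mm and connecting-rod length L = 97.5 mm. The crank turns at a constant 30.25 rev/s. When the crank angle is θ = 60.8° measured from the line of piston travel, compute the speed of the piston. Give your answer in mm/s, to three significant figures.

4490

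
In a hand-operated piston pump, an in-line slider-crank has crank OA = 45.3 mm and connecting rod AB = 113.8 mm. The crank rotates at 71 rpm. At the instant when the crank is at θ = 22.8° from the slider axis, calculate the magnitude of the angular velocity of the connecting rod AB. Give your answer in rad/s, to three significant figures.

2.76

ω = 7.435 rad/s (converted from 71 rpm).
The rod makes angle φ with the slider axis where L sinφ = r sinθ; differentiating, L cosφ·φ̇ = r ω cosθ.
L cosφ = √(L² − r² sin²θ) = 0.11244 m.
|ω_rod| = r ω |cosθ| / √(L² − r² sin²θ) = 0.0453·7.435·0.92186/0.11244 = 2.7615 rad/s.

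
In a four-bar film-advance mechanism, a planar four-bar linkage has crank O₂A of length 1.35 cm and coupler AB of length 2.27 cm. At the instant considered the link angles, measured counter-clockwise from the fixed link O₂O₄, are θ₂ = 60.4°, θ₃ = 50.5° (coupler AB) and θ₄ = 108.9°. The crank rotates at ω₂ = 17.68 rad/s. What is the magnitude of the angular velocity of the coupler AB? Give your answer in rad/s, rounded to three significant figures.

ω₂ = 17.68 rad/s
Differentiating the loop-closure r₂e^{iθ₂}+r₃e^{iθ₃}=r₁+r₄e^{iθ₄} gives r₂ω₂e^{iθ₂}+r₃ω₃e^{iθ₃}=r₄ω₄e^{iθ₄}.
Eliminating the other unknown: ω₃ = r₂ω₂ sin(θ₄−θ₂) / [r₃ sin(θ₃−θ₄)].
Numerator sine = +0.74896; denominator sine = -0.85173.
Result = 0.0135·17.68·(+0.74896) / (0.0227·(-0.85173)) = -9.2458 rad/s; magnitude 9.2458 rad/s.

9.25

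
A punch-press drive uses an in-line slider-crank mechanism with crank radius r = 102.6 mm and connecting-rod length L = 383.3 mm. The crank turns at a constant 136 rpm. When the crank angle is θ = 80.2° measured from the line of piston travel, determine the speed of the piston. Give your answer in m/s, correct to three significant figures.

1.51

ω = 2π·136/60 = 14.24 rad/s
For an in-line slider-crank, x = r cosθ + √(L² − r² sin²θ), so v = −rω sinθ·[1 + r cosθ/√(L² − r² sin²θ)].
With r = 0.1026 m, L = 0.3833 m, θ = 80.2°: √(L² − r² sin²θ) = 0.36973 m.
v = −0.1026·14.24·0.98541·[1 + 0.1026·0.17021/0.36973] = -1.5079 m/s.
|v| = 1.5079 m/s.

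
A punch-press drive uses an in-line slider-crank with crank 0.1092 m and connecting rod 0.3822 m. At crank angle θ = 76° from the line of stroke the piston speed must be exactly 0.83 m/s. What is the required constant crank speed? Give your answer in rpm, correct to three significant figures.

69.8

For an in-line slider-crank, |v_piston| = rω|sinθ|·[1 + r cosθ/√(L² − r² sin²θ)].
With r = 0.1092 m, L = 0.3822 m, θ = 76°: the bracketed kinematic factor |dx/dθ| = 0.11358 m.
ω = v/|dx/dθ| = 0.83/0.11358 = 7.3077 rad/s.
N = 60ω/(2π) = 69.783 rpm.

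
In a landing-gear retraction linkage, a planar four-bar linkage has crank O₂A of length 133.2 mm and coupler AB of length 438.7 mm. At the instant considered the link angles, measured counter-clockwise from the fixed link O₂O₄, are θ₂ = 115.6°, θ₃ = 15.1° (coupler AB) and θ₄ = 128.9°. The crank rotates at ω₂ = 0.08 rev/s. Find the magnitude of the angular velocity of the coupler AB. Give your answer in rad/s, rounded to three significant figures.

0.0384

ω₂ = 0.5027 rad/s (from 0.08 rev/s).
Differentiating the loop-closure r₂e^{iθ₂}+r₃e^{iθ₃}=r₁+r₄e^{iθ₄} gives r₂ω₂e^{iθ₂}+r₃ω₃e^{iθ₃}=r₄ω₄e^{iθ₄}.
Eliminating the other unknown: ω₃ = r₂ω₂ sin(θ₄−θ₂) / [r₃ sin(θ₃−θ₄)].
Numerator sine = +0.23005; denominator sine = -0.91496.
Result = 0.1332·0.5027·(+0.23005) / (0.4387·(-0.91496)) = -0.038373 rad/s; magnitude 0.038373 rad/s.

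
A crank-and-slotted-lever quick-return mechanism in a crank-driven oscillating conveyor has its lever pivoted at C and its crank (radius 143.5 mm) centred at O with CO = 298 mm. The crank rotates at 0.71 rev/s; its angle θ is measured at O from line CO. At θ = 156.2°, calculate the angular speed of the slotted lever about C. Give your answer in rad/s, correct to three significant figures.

2.65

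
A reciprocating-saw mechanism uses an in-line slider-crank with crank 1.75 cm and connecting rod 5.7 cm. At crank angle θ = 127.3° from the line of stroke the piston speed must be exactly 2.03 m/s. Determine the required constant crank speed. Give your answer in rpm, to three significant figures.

1720

For an in-line slider-crank, |v_piston| = rω|sinθ|·[1 + r cosθ/√(L² − r² sin²θ)].
With r = 0.0175 m, L = 0.057 m, θ = 127.3°: the bracketed kinematic factor |dx/dθ| = 0.01125 m.
ω = v/|dx/dθ| = 2.03/0.01125 = 180.45 rad/s.
N = 60ω/(2π) = 1723.1 rpm.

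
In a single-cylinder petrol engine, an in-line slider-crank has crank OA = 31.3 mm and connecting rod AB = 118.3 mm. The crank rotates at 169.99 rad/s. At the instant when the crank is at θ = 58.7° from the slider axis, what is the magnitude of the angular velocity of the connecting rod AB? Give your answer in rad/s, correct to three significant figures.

ω = 170 rad/s
The rod makes angle φ with the slider axis where L sinφ = r sinθ; differentiating, L cosφ·φ̇ = r ω cosθ.
L cosφ = √(L² − r² sin²θ) = 0.11524 m.
|ω_rod| = r ω |cosθ| / √(L² − r² sin²θ) = 0.0313·170·0.51952/0.11524 = 23.987 rad/s.

24.0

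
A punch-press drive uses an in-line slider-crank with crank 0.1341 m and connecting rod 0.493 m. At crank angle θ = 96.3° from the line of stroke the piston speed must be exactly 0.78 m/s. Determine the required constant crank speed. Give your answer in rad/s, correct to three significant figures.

6.04

For an in-line slider-crank, |v_piston| = rω|sinθ|·[1 + r cosθ/√(L² − r² sin²θ)].
With r = 0.1341 m, L = 0.493 m, θ = 96.3°: the bracketed kinematic factor |dx/dθ| = 0.12916 m.
ω = v/|dx/dθ| = 0.78/0.12916 = 6.0391 rad/s.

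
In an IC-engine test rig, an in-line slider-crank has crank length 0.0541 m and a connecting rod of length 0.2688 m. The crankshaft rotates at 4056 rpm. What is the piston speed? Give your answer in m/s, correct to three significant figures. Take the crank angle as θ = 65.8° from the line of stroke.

22.7

ω = 2π·4056/60 = 424.7 rad/s
For an in-line slider-crank, x = r cosθ + √(L² − r² sin²θ), so v = −rω sinθ·[1 + r cosθ/√(L² − r² sin²θ)].
With r = 0.0541 m, L = 0.2688 m, θ = 65.8°: √(L² − r² sin²θ) = 0.26423 m.
v = −0.0541·424.7·0.91212·[1 + 0.0541·0.40992/0.26423] = -22.718 m/s.
|v| = 22.718 m/s.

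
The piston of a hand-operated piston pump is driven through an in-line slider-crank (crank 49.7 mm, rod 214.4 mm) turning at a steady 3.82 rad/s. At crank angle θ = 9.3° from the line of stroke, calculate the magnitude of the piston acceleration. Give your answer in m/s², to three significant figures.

ω = 3.82 rad/s
x(θ) = r cosθ + √(L² − r² sin²θ); with ω constant, a = ω²·d²x/dθ².
d²x/dθ² = −r cosθ − r²(cos2θ)/√u − r⁴ sin²2θ/(4u^{3/2}),  u = L² − r² sin²θ = 0.0459029 m².
Substituting r = 0.0497 m, L = 0.2144 m, θ = 9.3°: d²x/dθ² = -0.059989 m.
a = ω²·d²x/dθ² = (3.82)²·(-0.059989) = -0.87539 m/s²;  |a| = 0.87539 m/s².

0.875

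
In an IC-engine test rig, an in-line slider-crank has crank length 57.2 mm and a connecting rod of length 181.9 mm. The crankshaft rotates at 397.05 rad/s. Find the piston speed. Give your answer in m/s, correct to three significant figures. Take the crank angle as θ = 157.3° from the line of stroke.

6.20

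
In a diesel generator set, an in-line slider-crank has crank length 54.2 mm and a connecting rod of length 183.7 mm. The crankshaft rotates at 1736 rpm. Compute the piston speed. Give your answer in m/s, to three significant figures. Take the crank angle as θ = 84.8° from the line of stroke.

10.1

ω = 2π·1736/60 = 181.8 rad/s
For an in-line slider-crank, x = r cosθ + √(L² − r² sin²θ), so v = −rω sinθ·[1 + r cosθ/√(L² − r² sin²θ)].
With r = 0.0542 m, L = 0.1837 m, θ = 84.8°: √(L² − r² sin²θ) = 0.17559 m.
v = −0.0542·181.8·0.99588·[1 + 0.0542·0.09063/0.17559] = -10.087 m/s.
|v| = 10.087 m/s.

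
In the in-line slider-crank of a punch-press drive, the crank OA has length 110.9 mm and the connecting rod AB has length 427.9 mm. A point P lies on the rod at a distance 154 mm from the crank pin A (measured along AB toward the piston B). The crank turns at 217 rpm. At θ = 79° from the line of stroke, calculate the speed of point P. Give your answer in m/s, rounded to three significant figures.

2.54

ω = 22.72 rad/s.  Crank-pin speed |V_A| = rω = 2.5201 m/s, perpendicular to OA.
Rod angle: sinφ = −(r/L) sinθ ⇒ φ = -14.739°; ω_rod = −rω cosθ/√(L²−r²sin²θ) = -1.162 rad/s.
V_P = V_A + ω_rod × AP, with AP = 0.154 m along the rod.
Components: V_Px = −rω sinθ − a·ω_rod·sinφ = -2.5193 m/s;  V_Py = rω cosθ + a·ω_rod·cosφ = +0.3078 m/s.
|V_P| = √(V_Px² + V_Py²) = 2.5381 m/s.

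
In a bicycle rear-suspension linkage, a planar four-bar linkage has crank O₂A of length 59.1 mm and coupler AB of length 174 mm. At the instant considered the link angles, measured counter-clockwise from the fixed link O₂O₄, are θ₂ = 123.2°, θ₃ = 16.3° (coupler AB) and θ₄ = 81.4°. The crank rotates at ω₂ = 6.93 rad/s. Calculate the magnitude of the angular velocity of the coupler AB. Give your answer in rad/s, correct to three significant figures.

1.73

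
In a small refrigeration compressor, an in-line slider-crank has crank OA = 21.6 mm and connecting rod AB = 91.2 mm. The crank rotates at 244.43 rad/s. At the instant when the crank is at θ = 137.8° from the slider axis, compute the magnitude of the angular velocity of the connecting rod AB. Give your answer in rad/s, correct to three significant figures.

ω = 244.4 rad/s
The rod makes angle φ with the slider axis where L sinφ = r sinθ; differentiating, L cosφ·φ̇ = r ω cosθ.
L cosφ = √(L² − r² sin²θ) = 0.090038 m.
|ω_rod| = r ω |cosθ| / √(L² − r² sin²θ) = 0.0216·244.4·0.74080/0.090038 = 43.439 rad/s.

43.4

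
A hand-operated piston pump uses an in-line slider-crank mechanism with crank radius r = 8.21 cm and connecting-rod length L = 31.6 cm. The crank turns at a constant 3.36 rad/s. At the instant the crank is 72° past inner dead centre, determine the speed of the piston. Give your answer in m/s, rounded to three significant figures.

ω = 3.36 rad/s
For an in-line slider-crank, x = r cosθ + √(L² − r² sin²θ), so v = −rω sinθ·[1 + r cosθ/√(L² − r² sin²θ)].
With r = 0.0821 m, L = 0.316 m, θ = 72°: √(L² − r² sin²θ) = 0.3062 m.
v = −0.0821·3.36·0.95106·[1 + 0.0821·0.30902/0.3062] = -0.28409 m/s.
|v| = 0.28409 m/s.

0.284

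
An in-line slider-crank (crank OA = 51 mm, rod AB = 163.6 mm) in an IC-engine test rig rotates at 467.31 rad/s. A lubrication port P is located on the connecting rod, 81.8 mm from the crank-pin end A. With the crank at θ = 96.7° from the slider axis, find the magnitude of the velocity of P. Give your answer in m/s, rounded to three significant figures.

23.3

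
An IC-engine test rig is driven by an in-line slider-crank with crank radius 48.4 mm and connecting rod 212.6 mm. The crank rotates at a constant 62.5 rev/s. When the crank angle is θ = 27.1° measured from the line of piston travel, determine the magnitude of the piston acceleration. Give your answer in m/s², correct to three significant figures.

ω = 2π·62.5 = 392.7 rad/s
x(θ) = r cosθ + √(L² − r² sin²θ); with ω constant, a = ω²·d²x/dθ².
d²x/dθ² = −r cosθ − r²(cos2θ)/√u − r⁴ sin²2θ/(4u^{3/2}),  u = L² − r² sin²θ = 0.0447126 m².
Substituting r = 0.0484 m, L = 0.2126 m, θ = 27.1°: d²x/dθ² = -0.049662 m.
a = ω²·d²x/dθ² = (392.7)²·(-0.049662) = -7658.5 m/s²;  |a| = 7658.5 m/s².

7660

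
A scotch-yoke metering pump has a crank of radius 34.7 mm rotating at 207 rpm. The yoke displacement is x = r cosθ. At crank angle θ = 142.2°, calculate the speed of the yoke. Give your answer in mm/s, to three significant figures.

ω = 21.68 rad/s (from 207 rpm).
x = r cosθ ⇒ ẋ = −rω sinθ.
|v| = rω|sinθ| = 0.0347·21.68·|sin 142.2°| = 0.46102 m/s = 461.02 mm/s.

461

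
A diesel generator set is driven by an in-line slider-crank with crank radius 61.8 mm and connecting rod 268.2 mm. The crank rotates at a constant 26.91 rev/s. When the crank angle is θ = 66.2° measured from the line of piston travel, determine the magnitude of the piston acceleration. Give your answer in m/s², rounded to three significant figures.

435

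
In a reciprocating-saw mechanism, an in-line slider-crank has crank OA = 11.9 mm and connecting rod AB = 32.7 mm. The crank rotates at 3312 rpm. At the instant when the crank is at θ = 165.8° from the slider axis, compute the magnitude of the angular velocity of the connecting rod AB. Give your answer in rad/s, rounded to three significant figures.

ω = 346.8 rad/s (converted from 3312 rpm).
The rod makes angle φ with the slider axis where L sinφ = r sinθ; differentiating, L cosφ·φ̇ = r ω cosθ.
L cosφ = √(L² − r² sin²θ) = 0.032569 m.
|ω_rod| = r ω |cosθ| / √(L² − r² sin²θ) = 0.0119·346.8·0.96945/0.032569 = 122.85 rad/s.

123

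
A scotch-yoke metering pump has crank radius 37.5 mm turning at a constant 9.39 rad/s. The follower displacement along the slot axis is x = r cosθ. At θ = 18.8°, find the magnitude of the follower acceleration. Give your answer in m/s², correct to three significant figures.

3.13

ω = 9.39 rad/s
x = r cosθ ⇒ ẍ = −rω² cosθ (ω constant).
|a| = rω²|cosθ| = 0.0375·(9.39)²·|cos 18.8°| = 3.1301 m/s².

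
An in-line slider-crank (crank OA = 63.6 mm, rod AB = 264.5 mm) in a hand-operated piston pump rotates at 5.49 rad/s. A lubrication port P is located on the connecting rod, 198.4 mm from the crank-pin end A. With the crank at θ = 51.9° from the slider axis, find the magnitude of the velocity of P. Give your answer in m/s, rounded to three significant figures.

0.311

ω = 5.49 rad/s.  Crank-pin speed |V_A| = rω = 0.34916 m/s, perpendicular to OA.
Rod angle: sinφ = −(r/L) sinθ ⇒ φ = -10.907°; ω_rod = −rω cosθ/√(L²−r²sin²θ) = -0.82953 rad/s.
V_P = V_A + ω_rod × AP, with AP = 0.1984 m along the rod.
Components: V_Px = −rω sinθ − a·ω_rod·sinφ = -0.30591 m/s;  V_Py = rω cosθ + a·ω_rod·cosφ = +0.053841 m/s.
|V_P| = √(V_Px² + V_Py²) = 0.31061 m/s.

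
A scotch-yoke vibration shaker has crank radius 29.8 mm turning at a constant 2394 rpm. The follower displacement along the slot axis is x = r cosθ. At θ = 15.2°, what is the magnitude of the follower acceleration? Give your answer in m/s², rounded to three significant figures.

ω = 250.7 rad/s (from 2394 rpm).
x = r cosθ ⇒ ẍ = −rω² cosθ (ω constant).
|a| = rω²|cosθ| = 0.0298·(250.7)²·|cos 15.2°| = 1807.4 m/s².

1810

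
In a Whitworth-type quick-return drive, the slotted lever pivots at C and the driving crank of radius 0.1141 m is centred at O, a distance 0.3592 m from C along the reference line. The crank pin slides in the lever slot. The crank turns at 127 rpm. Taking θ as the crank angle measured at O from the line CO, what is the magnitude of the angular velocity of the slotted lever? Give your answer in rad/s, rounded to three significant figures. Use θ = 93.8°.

1.00

ω = 13.3 rad/s (from 127 rpm).
Crank pin A relative to C: A = (d + r cosθ, r sinθ); lever angle φ = atan2(r sinθ, d + r cosθ).
Differentiating tanφ: φ̇ = rω(d cosθ + r)/(d² + r² + 2dr cosθ).
d² + r² + 2dr cosθ = |CA|² = 0.136611 m²;  d cosθ + r = +0.090294 m.
|ω_lever| = |0.1141·13.3·+0.090294| / 0.136611 = 1.003 rad/s.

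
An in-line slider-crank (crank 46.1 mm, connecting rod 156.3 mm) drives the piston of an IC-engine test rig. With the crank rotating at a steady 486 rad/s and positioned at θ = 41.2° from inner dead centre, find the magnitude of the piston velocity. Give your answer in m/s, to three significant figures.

18.1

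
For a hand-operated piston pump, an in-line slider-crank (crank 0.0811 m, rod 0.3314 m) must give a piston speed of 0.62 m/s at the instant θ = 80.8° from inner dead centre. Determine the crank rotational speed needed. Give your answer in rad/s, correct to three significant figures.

For an in-line slider-crank, |v_piston| = rω|sinθ|·[1 + r cosθ/√(L² − r² sin²θ)].
With r = 0.0811 m, L = 0.3314 m, θ = 80.8°: the bracketed kinematic factor |dx/dθ| = 0.083285 m.
ω = v/|dx/dθ| = 0.62/0.083285 = 7.4443 rad/s.

7.44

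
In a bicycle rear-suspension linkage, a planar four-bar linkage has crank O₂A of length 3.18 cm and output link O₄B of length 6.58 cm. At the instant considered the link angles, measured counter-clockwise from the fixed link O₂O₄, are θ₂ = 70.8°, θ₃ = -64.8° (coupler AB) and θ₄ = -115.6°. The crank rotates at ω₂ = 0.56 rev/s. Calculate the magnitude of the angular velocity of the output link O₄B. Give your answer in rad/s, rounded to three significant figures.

1.54

ω₂ = 3.519 rad/s (from 0.56 rev/s).
Differentiating the loop-closure r₂e^{iθ₂}+r₃e^{iθ₃}=r₁+r₄e^{iθ₄} gives r₂ω₂e^{iθ₂}+r₃ω₃e^{iθ₃}=r₄ω₄e^{iθ₄}.
Eliminating the other unknown: ω₄ = r₂ω₂ sin(θ₂−θ₃) / [r₄ sin(θ₄−θ₃)].
Numerator sine = +0.69966; denominator sine = -0.77494.
Result = 0.0318·3.519·(+0.69966) / (0.0658·(-0.77494)) = -1.5353 rad/s; magnitude 1.5353 rad/s.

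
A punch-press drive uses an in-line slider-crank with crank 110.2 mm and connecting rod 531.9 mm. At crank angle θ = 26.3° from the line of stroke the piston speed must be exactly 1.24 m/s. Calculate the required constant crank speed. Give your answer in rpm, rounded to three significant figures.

204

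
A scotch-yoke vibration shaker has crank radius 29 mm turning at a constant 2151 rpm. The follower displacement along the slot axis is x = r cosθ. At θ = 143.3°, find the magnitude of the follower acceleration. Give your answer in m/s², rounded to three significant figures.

1180

ω = 225.3 rad/s (from 2151 rpm).
x = r cosθ ⇒ ẍ = −rω² cosθ (ω constant).
|a| = rω²|cosθ| = 0.029·(225.3)²·|cos 143.3°| = 1179.7 m/s².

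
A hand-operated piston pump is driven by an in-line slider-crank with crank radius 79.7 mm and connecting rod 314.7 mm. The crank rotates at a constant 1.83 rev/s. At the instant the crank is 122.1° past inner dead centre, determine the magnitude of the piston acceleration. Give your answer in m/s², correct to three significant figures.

6.75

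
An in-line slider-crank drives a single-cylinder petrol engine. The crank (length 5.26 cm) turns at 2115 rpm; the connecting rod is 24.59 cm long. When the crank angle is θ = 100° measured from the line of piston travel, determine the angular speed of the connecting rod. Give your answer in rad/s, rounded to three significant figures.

8.42

ω = 221.5 rad/s (converted from 2115 rpm).
The rod makes angle φ with the slider axis where L sinφ = r sinθ; differentiating, L cosφ·φ̇ = r ω cosθ.
L cosφ = √(L² − r² sin²θ) = 0.24038 m.
|ω_rod| = r ω |cosθ| / √(L² − r² sin²θ) = 0.0526·221.5·0.17365/0.24038 = 8.4158 rad/s.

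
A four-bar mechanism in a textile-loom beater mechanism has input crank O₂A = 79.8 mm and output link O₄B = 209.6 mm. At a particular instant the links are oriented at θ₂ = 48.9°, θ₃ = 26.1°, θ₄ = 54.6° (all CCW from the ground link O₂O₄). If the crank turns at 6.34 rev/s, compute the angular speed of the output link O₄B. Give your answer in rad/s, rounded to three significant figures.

12.3

ω₂ = 39.84 rad/s (from 6.34 rev/s).
Differentiating the loop-closure r₂e^{iθ₂}+r₃e^{iθ₃}=r₁+r₄e^{iθ₄} gives r₂ω₂e^{iθ₂}+r₃ω₃e^{iθ₃}=r₄ω₄e^{iθ₄}.
Eliminating the other unknown: ω₄ = r₂ω₂ sin(θ₂−θ₃) / [r₄ sin(θ₄−θ₃)].
Numerator sine = +0.38752; denominator sine = +0.47716.
Result = 0.0798·39.84·(+0.38752) / (0.2096·(+0.47716)) = +12.317 rad/s; magnitude 12.317 rad/s.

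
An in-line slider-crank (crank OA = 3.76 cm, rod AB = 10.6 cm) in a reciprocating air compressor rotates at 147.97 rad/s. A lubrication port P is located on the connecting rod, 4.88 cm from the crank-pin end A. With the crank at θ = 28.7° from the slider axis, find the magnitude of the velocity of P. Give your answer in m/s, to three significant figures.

ω = 148 rad/s.  Crank-pin speed |V_A| = rω = 5.5637 m/s, perpendicular to OA.
Rod angle: sinφ = −(r/L) sinθ ⇒ φ = -9.808°; ω_rod = −rω cosθ/√(L²−r²sin²θ) = -46.722 rad/s.
V_P = V_A + ω_rod × AP, with AP = 0.0488 m along the rod.
Components: V_Px = −rω sinθ − a·ω_rod·sinφ = -3.0602 m/s;  V_Py = rω cosθ + a·ω_rod·cosφ = +2.6334 m/s.
|V_P| = √(V_Px² + V_Py²) = 4.0373 m/s.

4.04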